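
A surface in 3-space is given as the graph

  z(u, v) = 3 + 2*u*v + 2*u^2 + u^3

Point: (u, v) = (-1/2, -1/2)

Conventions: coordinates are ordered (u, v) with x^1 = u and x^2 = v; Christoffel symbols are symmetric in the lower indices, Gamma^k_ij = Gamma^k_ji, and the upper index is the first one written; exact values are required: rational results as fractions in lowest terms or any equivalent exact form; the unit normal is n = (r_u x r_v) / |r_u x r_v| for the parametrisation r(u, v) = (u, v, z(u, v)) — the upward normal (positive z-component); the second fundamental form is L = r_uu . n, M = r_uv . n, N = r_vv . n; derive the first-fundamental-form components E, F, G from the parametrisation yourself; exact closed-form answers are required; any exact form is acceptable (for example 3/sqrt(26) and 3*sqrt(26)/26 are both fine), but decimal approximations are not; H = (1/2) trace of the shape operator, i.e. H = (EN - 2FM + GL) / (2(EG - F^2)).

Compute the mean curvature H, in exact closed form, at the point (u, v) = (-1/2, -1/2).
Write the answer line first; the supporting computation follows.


Answer: H = -224*sqrt(113)/12769

z_u = -9/4, z_v = -1, z_uu = 1, z_uv = 2, z_vv = 0
E = 97/16, F = 9/4, G = 2; answer radicand W^2 = 113/16
unnormalised second-form numerators: l = 1, m = 2, n = 0; L = l/sqrt(113/16), and similarly M = m/sqrt(W^2), N = n/sqrt(W^2)
H = (E*n - 2*F*m + G*l) / (2*(EG - F^2)*sqrt(W^2)); E*n - 2*F*m + G*l = -7, EG - F^2 = 113/16, so H = (-56/113)/sqrt(113/16)


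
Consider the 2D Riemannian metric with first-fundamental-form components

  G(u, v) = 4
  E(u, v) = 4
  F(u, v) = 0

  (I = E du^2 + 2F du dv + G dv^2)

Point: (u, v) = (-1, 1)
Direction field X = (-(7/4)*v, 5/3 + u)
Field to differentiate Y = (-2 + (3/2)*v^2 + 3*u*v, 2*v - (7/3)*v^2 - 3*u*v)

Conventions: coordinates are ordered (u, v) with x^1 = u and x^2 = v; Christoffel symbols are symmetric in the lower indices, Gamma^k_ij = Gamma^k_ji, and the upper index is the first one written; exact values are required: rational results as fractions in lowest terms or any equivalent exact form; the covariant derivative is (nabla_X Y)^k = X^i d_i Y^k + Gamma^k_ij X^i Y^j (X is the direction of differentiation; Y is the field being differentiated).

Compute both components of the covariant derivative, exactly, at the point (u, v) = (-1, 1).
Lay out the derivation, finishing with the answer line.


E = 4, F = 0, G = 4 at the point
E_u = 0, E_v = 0, F_u = 0, F_v = 0, G_u = 0, G_v = 0
EG - F^2 = 16;  g^inv = (1/16) * [[4, 0], [0, 4]]
first-kind symbols [ij,l] = (1/2)(d_i g_jl + d_j g_il - d_l g_ij): [uu,u] = E_u/2 = 0, [uu,v] = F_u - E_v/2 = 0, [uv,u] = E_v/2 = 0, [uv,v] = G_u/2 = 0, [vv,u] = F_v - G_u/2 = 0, [vv,v] = G_v/2 = 0
Gamma^u_ij = (G*[ij,u] - F*[ij,v])/(EG - F^2), Gamma^v_ij = (E*[ij,v] - F*[ij,u])/(EG - F^2)
Gamma_uuu = 0, Gamma_uuv = 0, Gamma_uvv = 0, Gamma_vuu = 0, Gamma_vuv = 0, Gamma_vvv = 0
X = (-7/4, 2/3), Y = (-7/2, 8/3) at the point

Answer: (nabla_X Y)^u = -21/4, (nabla_X Y)^v = 197/36


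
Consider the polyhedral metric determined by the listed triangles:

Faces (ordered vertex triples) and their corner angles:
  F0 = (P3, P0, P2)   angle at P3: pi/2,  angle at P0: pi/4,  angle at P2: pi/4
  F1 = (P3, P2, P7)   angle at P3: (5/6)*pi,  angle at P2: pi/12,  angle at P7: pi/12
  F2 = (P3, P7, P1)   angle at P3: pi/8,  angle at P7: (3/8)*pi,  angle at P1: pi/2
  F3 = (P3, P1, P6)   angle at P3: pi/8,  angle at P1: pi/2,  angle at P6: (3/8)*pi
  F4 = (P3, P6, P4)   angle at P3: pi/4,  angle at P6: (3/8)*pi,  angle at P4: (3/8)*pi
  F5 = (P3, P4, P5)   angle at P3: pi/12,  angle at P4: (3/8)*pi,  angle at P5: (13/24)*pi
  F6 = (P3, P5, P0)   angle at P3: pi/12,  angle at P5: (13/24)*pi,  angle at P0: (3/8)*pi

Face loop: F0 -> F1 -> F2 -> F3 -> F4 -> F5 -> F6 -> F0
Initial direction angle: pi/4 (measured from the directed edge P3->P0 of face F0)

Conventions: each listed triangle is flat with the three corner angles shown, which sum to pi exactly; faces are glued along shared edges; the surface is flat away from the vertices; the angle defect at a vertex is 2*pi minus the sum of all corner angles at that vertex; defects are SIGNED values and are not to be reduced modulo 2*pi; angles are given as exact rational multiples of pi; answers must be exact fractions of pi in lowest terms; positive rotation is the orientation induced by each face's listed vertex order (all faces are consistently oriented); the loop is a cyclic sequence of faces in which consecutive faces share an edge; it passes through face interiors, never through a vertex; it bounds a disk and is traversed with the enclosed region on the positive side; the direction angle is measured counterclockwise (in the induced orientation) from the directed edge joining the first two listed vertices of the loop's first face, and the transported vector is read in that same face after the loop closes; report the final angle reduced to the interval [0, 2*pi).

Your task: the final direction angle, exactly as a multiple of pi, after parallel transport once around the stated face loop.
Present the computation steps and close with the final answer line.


enclosed vertex P3: corner angles sum to 2*pi, defect = 2*pi - 2*pi = 0
the rotation equals the total enclosed defect, so the final angle is initial + defects (mod 2*pi)
final angle = pi/4 + 0 = pi/4 (mod 2*pi)

Answer: final direction angle = pi/4


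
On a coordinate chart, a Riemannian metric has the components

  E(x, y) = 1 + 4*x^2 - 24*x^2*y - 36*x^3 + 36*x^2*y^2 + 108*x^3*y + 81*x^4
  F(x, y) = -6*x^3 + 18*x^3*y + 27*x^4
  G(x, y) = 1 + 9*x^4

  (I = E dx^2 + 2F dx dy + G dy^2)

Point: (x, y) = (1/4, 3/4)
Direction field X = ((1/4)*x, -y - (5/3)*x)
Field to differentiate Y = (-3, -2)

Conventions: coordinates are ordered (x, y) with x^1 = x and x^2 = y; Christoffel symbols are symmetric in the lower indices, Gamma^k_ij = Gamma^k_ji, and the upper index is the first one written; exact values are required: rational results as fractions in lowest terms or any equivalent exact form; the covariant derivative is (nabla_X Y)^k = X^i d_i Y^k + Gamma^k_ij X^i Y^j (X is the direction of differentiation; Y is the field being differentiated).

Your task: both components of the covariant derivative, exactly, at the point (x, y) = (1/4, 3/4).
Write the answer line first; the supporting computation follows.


Answer: (nabla_X Y)^x = 570/313, (nabla_X Y)^y = 90/313

E = 617/256, F = 57/256, G = 265/256 at the point
E_x = 133/8, E_y = 57/16, F_x = 99/32, F_y = 9/32, G_x = 9/16, G_y = 0
EG - F^2 = 313/128;  g^inv = (128/313) * [[265/256, -57/256], [-57/256, 617/256]]
first-kind symbols [ij,l] = (1/2)(d_i g_jl + d_j g_il - d_l g_ij): [xx,x] = E_x/2 = 133/16, [xx,y] = F_x - E_y/2 = 21/16, [xy,x] = E_y/2 = 57/32, [xy,y] = G_x/2 = 9/32, [yy,x] = F_y - G_x/2 = 0, [yy,y] = G_y/2 = 0
Gamma^x_ij = (G*[ij,x] - F*[ij,y])/(EG - F^2), Gamma^y_ij = (E*[ij,y] - F*[ij,x])/(EG - F^2)
Gamma_xxx = 1064/313, Gamma_xxy = 228/313, Gamma_xyy = 0, Gamma_yxx = 168/313, Gamma_yxy = 36/313, Gamma_yyy = 0
X = (1/16, -7/6), Y = (-3, -2) at the point


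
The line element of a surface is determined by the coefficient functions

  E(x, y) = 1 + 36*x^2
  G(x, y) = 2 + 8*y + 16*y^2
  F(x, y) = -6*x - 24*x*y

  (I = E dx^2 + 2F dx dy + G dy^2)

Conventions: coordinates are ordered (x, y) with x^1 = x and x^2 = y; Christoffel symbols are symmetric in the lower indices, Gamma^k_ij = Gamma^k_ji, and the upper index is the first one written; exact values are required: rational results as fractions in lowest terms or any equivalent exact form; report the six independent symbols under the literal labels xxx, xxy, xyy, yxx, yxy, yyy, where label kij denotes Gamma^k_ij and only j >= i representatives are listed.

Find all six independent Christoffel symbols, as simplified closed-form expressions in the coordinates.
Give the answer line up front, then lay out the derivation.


Answer: Gamma_xxx = 18*x/(18*x^2 + 8*y^2 + 4*y + 1), Gamma_xxy = 0, Gamma_xyy = -12*x/(18*x^2 + 8*y^2 + 4*y + 1), Gamma_yxx = (-12*y - 3)/(18*x^2 + 8*y^2 + 4*y + 1), Gamma_yxy = 0, Gamma_yyy = (8*y + 2)/(18*x^2 + 8*y^2 + 4*y + 1)

E = 1 + 36*x^2; F = -6*x - 24*x*y; G = 2 + 8*y + 16*y^2
Gamma^k_ij = (1/2) g^{kl} (d_i g_jl + d_j g_il - d_l g_ij), with g^inv = (1/(EG-F^2)) [[G, -F], [-F, E]]
first partials: E_x = 72*x, E_y = 0, F_x = -6 - 24*y, F_y = -24*x, G_x = 0, G_y = 8 + 32*y
D = EG - F^2 = 2 + 8*y + 16*y^2 + 36*x^2
expanded: Gamma^x_xx = (G E_x - 2F F_x + F E_y)/(2D), Gamma^x_xy = (G E_y - F G_x)/(2D), Gamma^x_yy = (2G F_y - G G_x - F G_y)/(2D), Gamma^y_xx = (2E F_x - E E_y - F E_x)/(2D), Gamma^y_xy = (E G_x - F E_y)/(2D), Gamma^y_yy = (E G_y - 2F F_y + F G_x)/(2D); substitute and cancel common factors


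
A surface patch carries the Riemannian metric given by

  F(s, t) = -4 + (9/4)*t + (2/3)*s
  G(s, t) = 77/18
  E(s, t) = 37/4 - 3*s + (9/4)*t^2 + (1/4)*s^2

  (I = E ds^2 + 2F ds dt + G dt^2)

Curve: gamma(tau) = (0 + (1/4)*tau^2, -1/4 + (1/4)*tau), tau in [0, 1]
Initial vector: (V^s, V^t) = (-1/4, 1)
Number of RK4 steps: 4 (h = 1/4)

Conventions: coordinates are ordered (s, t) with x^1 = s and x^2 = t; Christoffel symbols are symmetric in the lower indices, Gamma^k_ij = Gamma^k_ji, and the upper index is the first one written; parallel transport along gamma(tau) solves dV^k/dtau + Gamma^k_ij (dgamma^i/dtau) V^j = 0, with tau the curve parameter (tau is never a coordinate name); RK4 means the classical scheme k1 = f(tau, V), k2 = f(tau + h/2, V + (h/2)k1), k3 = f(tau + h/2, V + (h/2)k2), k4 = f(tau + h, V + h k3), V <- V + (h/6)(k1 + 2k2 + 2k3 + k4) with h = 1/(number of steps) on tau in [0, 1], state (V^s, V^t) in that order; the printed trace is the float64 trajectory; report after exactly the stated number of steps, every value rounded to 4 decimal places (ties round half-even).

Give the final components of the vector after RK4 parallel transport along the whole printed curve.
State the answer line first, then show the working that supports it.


Answer: V^s = -0.3656, V^t = 0.9019

gamma'(tau) = ((1/2)*tau, 1/4); f(tau, V)^k = -Gamma^k_ij(gamma(tau)) gamma'^i(tau) V^j; h = 1/4; intermediate values shown to 6 dp
curve data and Christoffel symbols at the stage parameters:
  tau = 0.000000: gamma = (0.000000, -0.250000), gamma' = (0.000000, 0.250000); Gamma_sss = -0.041778, Gamma_sst = -0.124324, Gamma_stt = 0.497298, Gamma_tss = 0.242779, Gamma_tst = -0.132599, Gamma_ttt = 0.530397
  tau = 0.125000: gamma = (0.003906, -0.218750), gamma' = (0.062500, 0.250000); Gamma_sss = -0.061024, Gamma_sst = -0.106211, Gamma_stt = 0.485534, Gamma_tss = 0.206855, Gamma_tst = -0.111469, Gamma_ttt = 0.509574
  tau = 0.250000: gamma = (0.015625, -0.187500), gamma' = (0.125000, 0.250000); Gamma_sss = -0.078922, Gamma_sst = -0.089135, Gamma_stt = 0.475388, Gamma_tss = 0.173076, Gamma_tst = -0.091921, Gamma_ttt = 0.490244
  tau = 0.375000: gamma = (0.035156, -0.156250), gamma' = (0.187500, 0.250000); Gamma_sss = -0.095629, Gamma_sst = -0.072928, Gamma_stt = 0.466737, Gamma_tss = 0.141273, Gamma_tst = -0.073786, Gamma_ttt = 0.472230
  tau = 0.500000: gamma = (0.062500, -0.125000), gamma' = (0.250000, 0.250000); Gamma_sss = -0.111279, Gamma_sst = -0.057434, Gamma_stt = 0.459474, Gamma_tss = 0.111306, Gamma_tst = -0.056921, Gamma_ttt = 0.455372
  tau = 0.625000: gamma = (0.097656, -0.093750), gamma' = (0.312500, 0.250000); Gamma_sss = -0.125987, Gamma_sst = -0.042517, Gamma_stt = 0.453516, Gamma_tss = 0.083053, Gamma_tst = -0.041206, Gamma_ttt = 0.439528
  tau = 0.750000: gamma = (0.140625, -0.062500), gamma' = (0.375000, 0.250000); Gamma_sss = -0.139850, Gamma_sst = -0.028050, Gamma_stt = 0.448795, Gamma_tss = 0.056416, Gamma_tst = -0.026536, Gamma_ttt = 0.424570
  tau = 0.875000: gamma = (0.191406, -0.031250), gamma' = (0.437500, 0.250000); Gamma_sss = -0.152950, Gamma_sst = -0.013914, Gamma_stt = 0.445258, Gamma_tss = 0.031311, Gamma_tst = -0.012824, Gamma_ttt = 0.410382
  tau = 1.000000: gamma = (0.250000, 0.000000), gamma' = (0.500000, 0.250000); Gamma_sss = -0.165355, Gamma_sst = 0.000000, Gamma_stt = 0.442865, Gamma_tss = 0.007669, Gamma_tst = 0.000000, Gamma_ttt = 0.396853
step 0: V^s = -0.2500, V^t = 1.0000
step 1: k1 = (-0.132095, -0.140887), k2 = (-0.120818, -0.122287), k3 = (-0.121042, -0.122546), k4 = (-0.113416, -0.108045); V <- V + (h/6)(k1 + 2k2 + 2k3 + k4): V^s = -0.2804, V^t = 0.9692
step 2: k1 = (-0.113405, -0.108030), k2 = (-0.109101, -0.097239), k3 = (-0.109221, -0.097384), k4 = (-0.107948, -0.089938); V <- V + (h/6)(k1 + 2k2 + 2k3 + k4): V^s = -0.3078, V^t = 0.9448
step 3: k1 = (-0.107940, -0.089925), k2 = (-0.109503, -0.085527), k3 = (-0.109568, -0.085577), k4 = (-0.113817, -0.083952); V <- V + (h/6)(k1 + 2k2 + 2k3 + k4): V^s = -0.3353, V^t = 0.9233
step 4: k1 = (-0.113812, -0.083940), k2 = (-0.120652, -0.084857), k3 = (-0.120700, -0.084836), k4 = (-0.130087, -0.088093); V <- V + (h/6)(k1 + 2k2 + 2k3 + k4): V^s = -0.3656, V^t = 0.9019


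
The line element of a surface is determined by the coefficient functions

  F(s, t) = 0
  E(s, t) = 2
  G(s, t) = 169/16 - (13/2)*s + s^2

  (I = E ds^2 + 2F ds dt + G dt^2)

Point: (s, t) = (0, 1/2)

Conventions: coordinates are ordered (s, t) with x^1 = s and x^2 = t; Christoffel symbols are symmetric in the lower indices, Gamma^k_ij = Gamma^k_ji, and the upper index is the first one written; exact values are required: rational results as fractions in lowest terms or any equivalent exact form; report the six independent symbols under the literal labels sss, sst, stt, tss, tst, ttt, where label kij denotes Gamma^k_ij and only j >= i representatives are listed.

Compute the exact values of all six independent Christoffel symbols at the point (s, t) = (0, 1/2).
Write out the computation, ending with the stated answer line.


E = 2, F = 0, G = 169/16 at the point
E_s = 0, E_t = 0, F_s = 0, F_t = 0, G_s = -13/2, G_t = 0
EG - F^2 = 169/8;  g^inv = (8/169) * [[169/16, 0], [0, 2]]
first-kind symbols [ij,l] = (1/2)(d_i g_jl + d_j g_il - d_l g_ij): [ss,s] = E_s/2 = 0, [ss,t] = F_s - E_t/2 = 0, [st,s] = E_t/2 = 0, [st,t] = G_s/2 = -13/4, [tt,s] = F_t - G_s/2 = 13/4, [tt,t] = G_t/2 = 0
Gamma^s_ij = (G*[ij,s] - F*[ij,t])/(EG - F^2), Gamma^t_ij = (E*[ij,t] - F*[ij,s])/(EG - F^2)

Answer: Gamma_sss = 0, Gamma_sst = 0, Gamma_stt = 13/8, Gamma_tss = 0, Gamma_tst = -4/13, Gamma_ttt = 0


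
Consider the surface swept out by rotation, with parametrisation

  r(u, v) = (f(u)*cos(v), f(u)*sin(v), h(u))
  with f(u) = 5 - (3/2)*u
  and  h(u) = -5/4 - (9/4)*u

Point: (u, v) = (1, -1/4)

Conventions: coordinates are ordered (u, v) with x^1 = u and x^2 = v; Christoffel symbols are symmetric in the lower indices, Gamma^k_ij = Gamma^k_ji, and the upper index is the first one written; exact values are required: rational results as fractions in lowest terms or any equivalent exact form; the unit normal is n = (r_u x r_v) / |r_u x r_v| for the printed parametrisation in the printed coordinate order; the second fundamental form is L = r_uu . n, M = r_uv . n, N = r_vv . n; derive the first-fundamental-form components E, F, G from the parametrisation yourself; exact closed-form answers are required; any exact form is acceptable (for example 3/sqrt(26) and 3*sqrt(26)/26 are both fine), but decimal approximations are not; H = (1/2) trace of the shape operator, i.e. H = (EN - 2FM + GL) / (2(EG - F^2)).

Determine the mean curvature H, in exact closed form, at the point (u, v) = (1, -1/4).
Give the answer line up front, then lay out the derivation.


Answer: H = -3*sqrt(13)/91

f = 7/2, f' = -3/2, f'' = 0, h' = -9/4, h'' = 0
E = 117/16, F = 0, G = 49/4; answer radicand W^2 = 117/16
unnormalised second-form numerators: l = 0, m = 0, n = -63/8; L = l/sqrt(117/16), and similarly M = m/sqrt(W^2), N = n/sqrt(W^2)
H = (E*n - 2*F*m + G*l) / (2*(EG - F^2)*sqrt(W^2)); E*n - 2*F*m + G*l = -7371/128, EG - F^2 = 5733/64, so H = (-9/28)/sqrt(117/16)


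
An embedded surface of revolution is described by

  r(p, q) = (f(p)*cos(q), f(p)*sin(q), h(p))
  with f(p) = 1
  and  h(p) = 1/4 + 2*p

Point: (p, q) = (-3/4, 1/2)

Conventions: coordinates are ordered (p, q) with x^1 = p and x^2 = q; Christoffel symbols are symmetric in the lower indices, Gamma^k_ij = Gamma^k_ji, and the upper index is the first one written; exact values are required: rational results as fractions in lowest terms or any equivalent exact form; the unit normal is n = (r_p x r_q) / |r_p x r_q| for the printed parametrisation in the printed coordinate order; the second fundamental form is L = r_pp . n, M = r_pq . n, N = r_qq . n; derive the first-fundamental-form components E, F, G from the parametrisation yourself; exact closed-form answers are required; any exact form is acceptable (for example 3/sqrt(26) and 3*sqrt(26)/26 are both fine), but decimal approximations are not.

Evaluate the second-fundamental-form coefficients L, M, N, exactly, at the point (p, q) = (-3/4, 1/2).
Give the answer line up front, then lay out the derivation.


Answer: L = 0, M = 0, N = 1

f = 1, f' = 0, f'' = 0, h' = 2, h'' = 0
E = 4, F = 0, G = 1; answer radicand W^2 = 4
unnormalised second-form numerators: l = 0, m = 0, n = 2; L = l/sqrt(4), and similarly M = m/sqrt(W^2), N = n/sqrt(W^2)


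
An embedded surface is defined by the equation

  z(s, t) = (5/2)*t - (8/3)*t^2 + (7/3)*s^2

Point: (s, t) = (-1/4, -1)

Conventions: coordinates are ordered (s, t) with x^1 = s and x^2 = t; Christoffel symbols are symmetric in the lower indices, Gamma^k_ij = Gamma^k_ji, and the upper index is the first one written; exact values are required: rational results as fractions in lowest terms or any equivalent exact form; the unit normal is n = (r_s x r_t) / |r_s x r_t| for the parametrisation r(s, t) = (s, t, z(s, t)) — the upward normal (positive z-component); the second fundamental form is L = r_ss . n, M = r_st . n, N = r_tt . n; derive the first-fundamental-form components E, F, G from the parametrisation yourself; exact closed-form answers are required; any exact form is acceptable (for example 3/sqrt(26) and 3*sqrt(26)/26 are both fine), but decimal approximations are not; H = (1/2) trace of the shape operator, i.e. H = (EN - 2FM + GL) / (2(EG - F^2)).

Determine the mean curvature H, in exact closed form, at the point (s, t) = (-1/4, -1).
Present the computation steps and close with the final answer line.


z_s = -7/6, z_t = 47/6, z_ss = 14/3, z_st = 0, z_tt = -16/3
E = 85/36, F = -329/36, G = 2245/36; answer radicand W^2 = 1147/18
unnormalised second-form numerators: l = 14/3, m = 0, n = -16/3; L = l/sqrt(1147/18), and similarly M = m/sqrt(W^2), N = n/sqrt(W^2)
H = (E*n - 2*F*m + G*l) / (2*(EG - F^2)*sqrt(W^2)); E*n - 2*F*m + G*l = 15035/54, EG - F^2 = 1147/18, so H = (485/222)/sqrt(1147/18)

Answer: H = 485*sqrt(2294)/84878


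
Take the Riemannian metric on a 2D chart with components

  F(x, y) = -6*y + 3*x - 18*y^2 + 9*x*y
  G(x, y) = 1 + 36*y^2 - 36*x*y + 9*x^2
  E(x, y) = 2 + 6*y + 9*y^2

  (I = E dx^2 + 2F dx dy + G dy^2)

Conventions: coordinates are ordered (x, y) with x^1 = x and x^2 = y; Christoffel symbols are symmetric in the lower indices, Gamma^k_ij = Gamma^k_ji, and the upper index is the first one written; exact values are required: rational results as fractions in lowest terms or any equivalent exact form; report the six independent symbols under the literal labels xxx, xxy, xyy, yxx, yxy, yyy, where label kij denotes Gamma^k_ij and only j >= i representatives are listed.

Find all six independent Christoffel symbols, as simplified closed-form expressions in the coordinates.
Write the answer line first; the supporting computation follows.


Answer: Gamma_xxx = 0, Gamma_xxy = (9*y + 3)/(9*x^2 - 36*x*y + 45*y^2 + 6*y + 2), Gamma_xyy = (-18*y - 6)/(9*x^2 - 36*x*y + 45*y^2 + 6*y + 2), Gamma_yxx = 0, Gamma_yxy = (9*x - 18*y)/(9*x^2 - 36*x*y + 45*y^2 + 6*y + 2), Gamma_yyy = (-18*x + 36*y)/(9*x^2 - 36*x*y + 45*y^2 + 6*y + 2)

E = 2 + 6*y + 9*y^2; F = -6*y + 3*x - 18*y^2 + 9*x*y; G = 1 + 36*y^2 - 36*x*y + 9*x^2
Gamma^k_ij = (1/2) g^{kl} (d_i g_jl + d_j g_il - d_l g_ij), with g^inv = (1/(EG-F^2)) [[G, -F], [-F, E]]
first partials: E_x = 0, E_y = 6 + 18*y, F_x = 3 + 9*y, F_y = -6 - 36*y + 9*x, G_x = -36*y + 18*x, G_y = 72*y - 36*x
D = EG - F^2 = 2 + 6*y + 45*y^2 - 36*x*y + 9*x^2
expanded: Gamma^x_xx = (G E_x - 2F F_x + F E_y)/(2D), Gamma^x_xy = (G E_y - F G_x)/(2D), Gamma^x_yy = (2G F_y - G G_x - F G_y)/(2D), Gamma^y_xx = (2E F_x - E E_y - F E_x)/(2D), Gamma^y_xy = (E G_x - F E_y)/(2D), Gamma^y_yy = (E G_y - 2F F_y + F G_x)/(2D); substitute and cancel common factors


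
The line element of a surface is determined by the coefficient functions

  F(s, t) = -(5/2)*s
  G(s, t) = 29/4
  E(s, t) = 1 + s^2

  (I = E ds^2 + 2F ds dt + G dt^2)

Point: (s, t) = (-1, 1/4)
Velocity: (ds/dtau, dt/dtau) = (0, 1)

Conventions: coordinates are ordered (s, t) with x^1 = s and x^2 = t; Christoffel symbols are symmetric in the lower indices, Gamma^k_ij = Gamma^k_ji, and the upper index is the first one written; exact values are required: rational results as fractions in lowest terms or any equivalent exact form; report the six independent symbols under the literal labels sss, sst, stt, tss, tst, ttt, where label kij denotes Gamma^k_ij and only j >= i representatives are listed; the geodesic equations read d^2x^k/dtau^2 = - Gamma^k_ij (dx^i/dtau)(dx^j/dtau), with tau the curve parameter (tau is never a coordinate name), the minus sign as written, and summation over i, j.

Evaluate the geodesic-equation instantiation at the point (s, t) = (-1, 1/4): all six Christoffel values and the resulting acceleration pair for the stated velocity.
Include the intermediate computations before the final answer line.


E = 2, F = 5/2, G = 29/4 at the point
E_s = -2, E_t = 0, F_s = -5/2, F_t = 0, G_s = 0, G_t = 0
EG - F^2 = 33/4;  g^inv = (4/33) * [[29/4, -5/2], [-5/2, 2]]
first-kind symbols [ij,l] = (1/2)(d_i g_jl + d_j g_il - d_l g_ij): [ss,s] = E_s/2 = -1, [ss,t] = F_s - E_t/2 = -5/2, [st,s] = E_t/2 = 0, [st,t] = G_s/2 = 0, [tt,s] = F_t - G_s/2 = 0, [tt,t] = G_t/2 = 0
Gamma^s_ij = (G*[ij,s] - F*[ij,t])/(EG - F^2), Gamma^t_ij = (E*[ij,t] - F*[ij,s])/(EG - F^2)
Gamma_sss = -4/33, Gamma_sst = 0, Gamma_stt = 0, Gamma_tss = -10/33, Gamma_tst = 0, Gamma_ttt = 0
d^2s/dtau^2 = -(Gamma_sss*(0)^2 + 2*Gamma_sst*(0)*(1) + Gamma_stt*(1)^2) = 0
d^2t/dtau^2 = -(Gamma_tss*(0)^2 + 2*Gamma_tst*(0)*(1) + Gamma_ttt*(1)^2) = 0

Answer: Gamma_sss = -4/33, Gamma_sst = 0, Gamma_stt = 0, Gamma_tss = -10/33, Gamma_tst = 0, Gamma_ttt = 0; accelerations (d^2s/dtau^2, d^2t/dtau^2) = (0, 0)


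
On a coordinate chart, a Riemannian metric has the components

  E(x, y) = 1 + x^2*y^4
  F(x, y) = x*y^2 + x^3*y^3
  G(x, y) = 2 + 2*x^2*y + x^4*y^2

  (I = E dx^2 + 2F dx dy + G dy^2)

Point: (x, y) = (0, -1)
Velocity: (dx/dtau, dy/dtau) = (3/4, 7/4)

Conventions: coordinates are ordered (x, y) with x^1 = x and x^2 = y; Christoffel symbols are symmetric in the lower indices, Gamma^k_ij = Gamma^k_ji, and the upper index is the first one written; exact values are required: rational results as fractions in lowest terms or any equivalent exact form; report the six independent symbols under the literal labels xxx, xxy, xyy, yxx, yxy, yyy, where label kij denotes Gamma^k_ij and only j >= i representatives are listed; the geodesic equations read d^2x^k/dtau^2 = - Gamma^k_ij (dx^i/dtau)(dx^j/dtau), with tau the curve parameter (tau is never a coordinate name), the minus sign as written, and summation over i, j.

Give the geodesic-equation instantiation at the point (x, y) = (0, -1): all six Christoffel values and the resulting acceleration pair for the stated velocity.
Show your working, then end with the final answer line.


E = 1, F = 0, G = 2 at the point
E_x = 0, E_y = 0, F_x = 1, F_y = 0, G_x = 0, G_y = 0
EG - F^2 = 2;  g^inv = (1/2) * [[2, 0], [0, 1]]
first-kind symbols [ij,l] = (1/2)(d_i g_jl + d_j g_il - d_l g_ij): [xx,x] = E_x/2 = 0, [xx,y] = F_x - E_y/2 = 1, [xy,x] = E_y/2 = 0, [xy,y] = G_x/2 = 0, [yy,x] = F_y - G_x/2 = 0, [yy,y] = G_y/2 = 0
Gamma^x_ij = (G*[ij,x] - F*[ij,y])/(EG - F^2), Gamma^y_ij = (E*[ij,y] - F*[ij,x])/(EG - F^2)
Gamma_xxx = 0, Gamma_xxy = 0, Gamma_xyy = 0, Gamma_yxx = 1/2, Gamma_yxy = 0, Gamma_yyy = 0
d^2x/dtau^2 = -(Gamma_xxx*(3/4)^2 + 2*Gamma_xxy*(3/4)*(7/4) + Gamma_xyy*(7/4)^2) = 0
d^2y/dtau^2 = -(Gamma_yxx*(3/4)^2 + 2*Gamma_yxy*(3/4)*(7/4) + Gamma_yyy*(7/4)^2) = -9/32

Answer: Gamma_xxx = 0, Gamma_xxy = 0, Gamma_xyy = 0, Gamma_yxx = 1/2, Gamma_yxy = 0, Gamma_yyy = 0; accelerations (d^2x/dtau^2, d^2y/dtau^2) = (0, -9/32)


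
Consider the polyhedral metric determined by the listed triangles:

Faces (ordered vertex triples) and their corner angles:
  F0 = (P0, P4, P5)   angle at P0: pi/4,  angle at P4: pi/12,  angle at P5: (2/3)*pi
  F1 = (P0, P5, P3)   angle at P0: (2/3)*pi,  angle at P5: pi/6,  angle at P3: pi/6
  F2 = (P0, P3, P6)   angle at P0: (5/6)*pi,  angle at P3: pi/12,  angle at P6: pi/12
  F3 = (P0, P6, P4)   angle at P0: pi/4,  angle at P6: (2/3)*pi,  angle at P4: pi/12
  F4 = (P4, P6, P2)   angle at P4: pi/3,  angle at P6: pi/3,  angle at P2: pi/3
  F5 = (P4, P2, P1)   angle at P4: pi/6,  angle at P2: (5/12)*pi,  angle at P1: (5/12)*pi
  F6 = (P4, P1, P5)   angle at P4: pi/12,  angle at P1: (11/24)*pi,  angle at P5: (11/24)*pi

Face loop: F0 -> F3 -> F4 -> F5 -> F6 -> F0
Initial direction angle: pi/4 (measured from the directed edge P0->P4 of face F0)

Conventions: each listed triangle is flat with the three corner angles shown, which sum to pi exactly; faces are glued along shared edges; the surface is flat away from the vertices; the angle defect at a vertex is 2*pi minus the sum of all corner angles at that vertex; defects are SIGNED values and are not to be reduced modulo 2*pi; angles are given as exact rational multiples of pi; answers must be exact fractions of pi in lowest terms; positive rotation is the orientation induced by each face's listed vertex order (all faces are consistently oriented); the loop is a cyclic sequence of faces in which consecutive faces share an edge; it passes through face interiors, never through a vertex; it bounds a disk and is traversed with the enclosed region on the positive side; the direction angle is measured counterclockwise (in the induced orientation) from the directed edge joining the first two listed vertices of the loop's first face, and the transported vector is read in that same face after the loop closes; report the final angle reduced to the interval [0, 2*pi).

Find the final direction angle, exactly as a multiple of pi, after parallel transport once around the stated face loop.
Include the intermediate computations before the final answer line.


enclosed vertex P4: corner angles sum to (3/4)*pi, defect = 2*pi - (3/4)*pi = (5/4)*pi
by Gauss-Bonnet the loop rotates the vector by the enclosed defect sum (positive orientation, mod 2*pi)
final angle = pi/4 + (5/4)*pi = (3/2)*pi (mod 2*pi)

Answer: final direction angle = (3/2)*pi


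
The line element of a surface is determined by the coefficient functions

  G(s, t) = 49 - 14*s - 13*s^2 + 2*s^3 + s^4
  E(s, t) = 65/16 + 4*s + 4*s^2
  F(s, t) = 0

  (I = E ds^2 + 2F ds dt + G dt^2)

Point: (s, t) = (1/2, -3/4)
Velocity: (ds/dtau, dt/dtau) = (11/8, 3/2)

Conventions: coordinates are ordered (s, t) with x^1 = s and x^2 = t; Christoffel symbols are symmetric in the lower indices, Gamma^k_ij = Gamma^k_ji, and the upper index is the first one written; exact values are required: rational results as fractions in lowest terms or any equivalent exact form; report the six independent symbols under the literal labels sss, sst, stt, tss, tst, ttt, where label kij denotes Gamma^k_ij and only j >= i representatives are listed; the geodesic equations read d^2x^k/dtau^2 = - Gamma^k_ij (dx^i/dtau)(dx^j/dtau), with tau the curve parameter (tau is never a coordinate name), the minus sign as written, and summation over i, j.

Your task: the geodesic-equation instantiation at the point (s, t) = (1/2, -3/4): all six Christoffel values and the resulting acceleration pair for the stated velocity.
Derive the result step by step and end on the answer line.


E = 113/16, F = 0, G = 625/16 at the point
E_s = 8, E_t = 0, F_s = 0, F_t = 0, G_s = -25, G_t = 0
EG - F^2 = 70625/256;  g^inv = (256/70625) * [[625/16, 0], [0, 113/16]]
first-kind symbols [ij,l] = (1/2)(d_i g_jl + d_j g_il - d_l g_ij): [ss,s] = E_s/2 = 4, [ss,t] = F_s - E_t/2 = 0, [st,s] = E_t/2 = 0, [st,t] = G_s/2 = -25/2, [tt,s] = F_t - G_s/2 = 25/2, [tt,t] = G_t/2 = 0
Gamma^s_ij = (G*[ij,s] - F*[ij,t])/(EG - F^2), Gamma^t_ij = (E*[ij,t] - F*[ij,s])/(EG - F^2)
Gamma_sss = 64/113, Gamma_sst = 0, Gamma_stt = 200/113, Gamma_tss = 0, Gamma_tst = -8/25, Gamma_ttt = 0
d^2s/dtau^2 = -(Gamma_sss*(11/8)^2 + 2*Gamma_sst*(11/8)*(3/2) + Gamma_stt*(3/2)^2) = -571/113
d^2t/dtau^2 = -(Gamma_tss*(11/8)^2 + 2*Gamma_tst*(11/8)*(3/2) + Gamma_ttt*(3/2)^2) = 33/25

Answer: Gamma_sss = 64/113, Gamma_sst = 0, Gamma_stt = 200/113, Gamma_tss = 0, Gamma_tst = -8/25, Gamma_ttt = 0; accelerations (d^2s/dtau^2, d^2t/dtau^2) = (-571/113, 33/25)


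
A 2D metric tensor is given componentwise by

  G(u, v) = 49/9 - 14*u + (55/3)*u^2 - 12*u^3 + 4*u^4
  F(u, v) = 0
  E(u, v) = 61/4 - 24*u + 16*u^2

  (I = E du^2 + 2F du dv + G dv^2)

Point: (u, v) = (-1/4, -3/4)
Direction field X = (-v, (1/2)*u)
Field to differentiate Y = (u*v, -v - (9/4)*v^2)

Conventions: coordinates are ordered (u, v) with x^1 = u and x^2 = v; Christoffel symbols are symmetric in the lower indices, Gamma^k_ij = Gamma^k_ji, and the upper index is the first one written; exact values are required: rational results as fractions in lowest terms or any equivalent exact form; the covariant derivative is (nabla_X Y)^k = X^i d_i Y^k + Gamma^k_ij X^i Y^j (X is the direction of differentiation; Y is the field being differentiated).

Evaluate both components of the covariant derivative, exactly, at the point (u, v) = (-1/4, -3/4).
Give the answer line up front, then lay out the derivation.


Answer: (nabla_X Y)^u = -13561/22784, (nabla_X Y)^v = 151/704

E = 89/4, F = 0, G = 5929/576 at the point
E_u = -32, E_v = 0, F_u = 0, F_v = 0, G_u = -77/3, G_v = 0
EG - F^2 = 527681/2304;  g^inv = (2304/527681) * [[5929/576, 0], [0, 89/4]]
first-kind symbols [ij,l] = (1/2)(d_i g_jl + d_j g_il - d_l g_ij): [uu,u] = E_u/2 = -16, [uu,v] = F_u - E_v/2 = 0, [uv,u] = E_v/2 = 0, [uv,v] = G_u/2 = -77/6, [vv,u] = F_v - G_u/2 = 77/6, [vv,v] = G_v/2 = 0
Gamma^u_ij = (G*[ij,u] - F*[ij,v])/(EG - F^2), Gamma^v_ij = (E*[ij,v] - F*[ij,u])/(EG - F^2)
Gamma_uuu = -64/89, Gamma_uuv = 0, Gamma_uvv = 154/267, Gamma_vuu = 0, Gamma_vuv = -96/77, Gamma_vvv = 0
X = (3/4, -1/8), Y = (3/16, -33/64) at the point


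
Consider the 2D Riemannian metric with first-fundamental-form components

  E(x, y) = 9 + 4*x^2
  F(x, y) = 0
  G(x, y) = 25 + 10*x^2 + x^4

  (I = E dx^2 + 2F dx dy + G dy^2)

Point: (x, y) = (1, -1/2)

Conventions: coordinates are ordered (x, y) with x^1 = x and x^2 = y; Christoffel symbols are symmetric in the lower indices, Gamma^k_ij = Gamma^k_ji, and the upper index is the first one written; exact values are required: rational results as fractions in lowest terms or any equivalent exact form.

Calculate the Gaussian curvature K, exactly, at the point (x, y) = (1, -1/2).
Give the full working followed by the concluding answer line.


E = 13, F = 0, G = 36, EG - F^2 = 468 at the point
E_x = 8, E_y = 0, F_x = 0, F_y = 0, G_x = 24, G_y = 0
E_yy = 0, F_xy = 0, G_xx = 32
The intrinsic route: Brioschi's K = (det M1 - det M2)/(EG - F^2)^2.
M1 = [[-E_yy/2 + F_xy - G_xx/2, E_x/2, F_x - E_y/2], [F_y - G_x/2, E, F], [G_y/2, F, G]] = [[-16, 4, 0], [-12, 13, 0], [0, 0, 36]]; det M1 = -5760
M2 = [[0, E_y/2, G_x/2], [E_y/2, E, F], [G_x/2, F, G]] = [[0, 0, 12], [0, 13, 0], [12, 0, 36]]; det M2 = -1872
det M1 - det M2 = -3888; K = -3888 / (468)^2 = -3/169

Answer: K = -3/169


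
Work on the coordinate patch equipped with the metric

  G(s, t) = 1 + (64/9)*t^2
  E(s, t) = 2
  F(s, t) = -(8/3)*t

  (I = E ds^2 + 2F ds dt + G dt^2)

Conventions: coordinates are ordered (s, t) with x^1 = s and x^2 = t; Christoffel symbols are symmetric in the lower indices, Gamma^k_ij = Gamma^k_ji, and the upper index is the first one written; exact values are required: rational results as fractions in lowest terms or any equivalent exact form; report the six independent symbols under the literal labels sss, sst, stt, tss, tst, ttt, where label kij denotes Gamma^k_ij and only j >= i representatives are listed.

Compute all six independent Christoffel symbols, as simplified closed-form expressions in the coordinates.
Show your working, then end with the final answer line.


E = 2; F = -(8/3)*t; G = 1 + (64/9)*t^2
Gamma^k_ij = (1/2) g^{kl} (d_i g_jl + d_j g_il - d_l g_ij), with g^inv = (1/(EG-F^2)) [[G, -F], [-F, E]]
first partials: E_s = 0, E_t = 0, F_s = 0, F_t = -8/3, G_s = 0, G_t = (128/9)*t
D = EG - F^2 = 2 + (64/9)*t^2
expanded: Gamma^s_ss = (G E_s - 2F F_s + F E_t)/(2D), Gamma^s_st = (G E_t - F G_s)/(2D), Gamma^s_tt = (2G F_t - G G_s - F G_t)/(2D), Gamma^t_ss = (2E F_s - E E_t - F E_s)/(2D), Gamma^t_st = (E G_s - F E_t)/(2D), Gamma^t_tt = (E G_t - 2F F_t + F G_s)/(2D); substitute and cancel common factors

Answer: Gamma_sss = 0, Gamma_sst = 0, Gamma_stt = -12/(32*t^2 + 9), Gamma_tss = 0, Gamma_tst = 0, Gamma_ttt = 32*t/(32*t^2 + 9)


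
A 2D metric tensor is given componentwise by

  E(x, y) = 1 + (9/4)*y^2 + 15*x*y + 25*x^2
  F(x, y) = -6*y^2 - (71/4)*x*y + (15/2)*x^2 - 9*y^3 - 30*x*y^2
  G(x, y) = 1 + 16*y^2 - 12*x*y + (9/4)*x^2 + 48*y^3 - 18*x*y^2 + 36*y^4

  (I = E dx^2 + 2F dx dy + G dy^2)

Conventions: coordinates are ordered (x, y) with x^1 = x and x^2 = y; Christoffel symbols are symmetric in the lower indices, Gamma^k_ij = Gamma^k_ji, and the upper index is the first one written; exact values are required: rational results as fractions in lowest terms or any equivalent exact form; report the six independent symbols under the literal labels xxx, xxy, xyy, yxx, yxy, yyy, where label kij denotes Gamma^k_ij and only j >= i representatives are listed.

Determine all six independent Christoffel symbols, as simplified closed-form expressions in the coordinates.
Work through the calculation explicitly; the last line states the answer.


E = 1 + (9/4)*y^2 + 15*x*y + 25*x^2; F = -6*y^2 - (71/4)*x*y + (15/2)*x^2 - 9*y^3 - 30*x*y^2; G = 1 + 16*y^2 - 12*x*y + (9/4)*x^2 + 48*y^3 - 18*x*y^2 + 36*y^4
Gamma^k_ij = (1/2) g^{kl} (d_i g_jl + d_j g_il - d_l g_ij), with g^inv = (1/(EG-F^2)) [[G, -F], [-F, E]]
first partials: E_x = 15*y + 50*x, E_y = (9/2)*y + 15*x, F_x = -(71/4)*y + 15*x - 30*y^2, F_y = -12*y - (71/4)*x - 27*y^2 - 60*x*y, G_x = -12*y + (9/2)*x - 18*y^2, G_y = 32*y - 12*x + 144*y^2 - 36*x*y + 144*y^3
D = EG - F^2 = 1 + (73/4)*y^2 + 3*x*y + (109/4)*x^2 + 48*y^3 - 18*x*y^2 + 36*y^4
expanded: Gamma^x_xx = (G E_x - 2F F_x + F E_y)/(2D), Gamma^x_xy = (G E_y - F G_x)/(2D), Gamma^x_yy = (2G F_y - G G_x - F G_y)/(2D), Gamma^y_xx = (2E F_x - E E_y - F E_x)/(2D), Gamma^y_xy = (E G_x - F E_y)/(2D), Gamma^y_yy = (E G_y - 2F F_y + F G_x)/(2D); substitute and cancel common factors

Answer: Gamma_xxx = (100*x + 30*y)/(109*x^2 - 72*x*y^2 + 12*x*y + 144*y^4 + 192*y^3 + 73*y^2 + 4), Gamma_xxy = (30*x + 9*y)/(109*x^2 - 72*x*y^2 + 12*x*y + 144*y^4 + 192*y^3 + 73*y^2 + 4), Gamma_xyy = (-240*x*y - 80*x - 72*y^2 - 24*y)/(109*x^2 - 72*x*y^2 + 12*x*y + 144*y^4 + 192*y^3 + 73*y^2 + 4), Gamma_yxx = (30*x - 120*y^2 - 80*y)/(109*x^2 - 72*x*y^2 + 12*x*y + 144*y^4 + 192*y^3 + 73*y^2 + 4), Gamma_yxy = (9*x - 36*y^2 - 24*y)/(109*x^2 - 72*x*y^2 + 12*x*y + 144*y^4 + 192*y^3 + 73*y^2 + 4), Gamma_yyy = (-72*x*y - 24*x + 288*y^3 + 288*y^2 + 64*y)/(109*x^2 - 72*x*y^2 + 12*x*y + 144*y^4 + 192*y^3 + 73*y^2 + 4)


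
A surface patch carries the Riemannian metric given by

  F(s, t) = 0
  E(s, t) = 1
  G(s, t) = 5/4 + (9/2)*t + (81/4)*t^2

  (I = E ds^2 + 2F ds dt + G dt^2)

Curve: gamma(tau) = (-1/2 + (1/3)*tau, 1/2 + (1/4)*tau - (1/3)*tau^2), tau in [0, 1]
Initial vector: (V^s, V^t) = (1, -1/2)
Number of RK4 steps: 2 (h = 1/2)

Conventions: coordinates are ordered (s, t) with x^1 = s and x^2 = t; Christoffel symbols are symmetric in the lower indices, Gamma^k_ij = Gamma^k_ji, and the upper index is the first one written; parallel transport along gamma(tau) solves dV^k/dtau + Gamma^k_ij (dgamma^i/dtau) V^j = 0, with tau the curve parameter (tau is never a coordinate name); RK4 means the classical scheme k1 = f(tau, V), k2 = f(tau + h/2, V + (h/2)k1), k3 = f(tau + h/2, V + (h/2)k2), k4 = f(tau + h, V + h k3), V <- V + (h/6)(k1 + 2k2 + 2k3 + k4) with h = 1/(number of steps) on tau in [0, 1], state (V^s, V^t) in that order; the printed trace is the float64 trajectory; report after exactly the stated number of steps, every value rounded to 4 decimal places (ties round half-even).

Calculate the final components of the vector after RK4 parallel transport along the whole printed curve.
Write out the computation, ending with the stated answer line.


gamma'(tau) = (1/3, 1/4 - (2/3)*tau); f(tau, V)^k = -Gamma^k_ij(gamma(tau)) gamma'^i(tau) V^j; h = 1/2; intermediate values shown to 6 dp
curve data and Christoffel symbols at the stage parameters:
  tau = 0.000000: gamma = (-0.500000, 0.500000), gamma' = (0.333333, 0.250000); Gamma_sss = 0.000000, Gamma_sst = 0.000000, Gamma_stt = 0.000000, Gamma_tss = 0.000000, Gamma_tst = 0.000000, Gamma_ttt = 1.445255
  tau = 0.250000: gamma = (-0.416667, 0.541667), gamma' = (0.333333, 0.083333); Gamma_sss = 0.000000, Gamma_sst = 0.000000, Gamma_stt = 0.000000, Gamma_tss = 0.000000, Gamma_tst = 0.000000, Gamma_ttt = 1.372819
  tau = 0.500000: gamma = (-0.333333, 0.541667), gamma' = (0.333333, -0.083333); Gamma_sss = 0.000000, Gamma_sst = 0.000000, Gamma_stt = 0.000000, Gamma_tss = 0.000000, Gamma_tst = 0.000000, Gamma_ttt = 1.372819
  tau = 0.750000: gamma = (-0.250000, 0.500000), gamma' = (0.333333, -0.250000); Gamma_sss = 0.000000, Gamma_sst = 0.000000, Gamma_stt = 0.000000, Gamma_tss = 0.000000, Gamma_tst = 0.000000, Gamma_ttt = 1.445255
  tau = 1.000000: gamma = (-0.166667, 0.416667), gamma' = (0.333333, -0.416667); Gamma_sss = 0.000000, Gamma_sst = 0.000000, Gamma_stt = 0.000000, Gamma_tss = 0.000000, Gamma_tst = 0.000000, Gamma_ttt = 1.609412
step 0: V^s = 1.0000, V^t = -0.5000
step 1: k1 = (0.000000, 0.180657), k2 = (0.000000, 0.052034), k3 = (0.000000, 0.055713), k4 = (0.000000, -0.054014); V <- V + (h/6)(k1 + 2k2 + 2k3 + k4): V^s = 1.0000, V^t = -0.4715
step 2: k1 = (0.000000, -0.053939), k2 = (0.000000, -0.175228), k3 = (0.000000, -0.186183), k4 = (0.000000, -0.378601); V <- V + (h/6)(k1 + 2k2 + 2k3 + k4): V^s = 1.0000, V^t = -0.5678

Answer: V^s = 1.0000, V^t = -0.5678


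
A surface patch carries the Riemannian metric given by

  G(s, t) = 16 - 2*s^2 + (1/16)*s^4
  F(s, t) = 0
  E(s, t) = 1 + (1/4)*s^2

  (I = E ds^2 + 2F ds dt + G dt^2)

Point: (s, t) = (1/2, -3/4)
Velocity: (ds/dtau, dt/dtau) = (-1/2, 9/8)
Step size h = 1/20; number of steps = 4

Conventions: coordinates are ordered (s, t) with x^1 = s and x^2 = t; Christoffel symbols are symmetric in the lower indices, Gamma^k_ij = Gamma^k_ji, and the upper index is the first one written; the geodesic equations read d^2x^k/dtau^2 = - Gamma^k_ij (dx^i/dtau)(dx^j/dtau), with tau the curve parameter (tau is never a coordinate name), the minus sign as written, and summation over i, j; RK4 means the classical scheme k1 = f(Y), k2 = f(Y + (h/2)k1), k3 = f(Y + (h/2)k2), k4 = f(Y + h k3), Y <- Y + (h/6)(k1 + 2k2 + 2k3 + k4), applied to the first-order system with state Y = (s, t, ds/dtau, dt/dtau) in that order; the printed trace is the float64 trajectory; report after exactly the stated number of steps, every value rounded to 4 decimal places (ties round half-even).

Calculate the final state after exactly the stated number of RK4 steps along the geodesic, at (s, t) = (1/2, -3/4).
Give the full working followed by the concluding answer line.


f(Y) = (ds/dtau, dt/dtau, -Gamma^s_ij Y'^i Y'^j, -Gamma^t_ij Y'^i Y'^j) with the Gammas evaluated at the stage position; h = 0.050000; intermediate values shown to 6 dp
step 0: s = 0.5000, t = -0.7500, ds/dtau = -0.5000, dt/dtau = 1.1250
step 1:
  k1: at (s, t) = (0.500000, -0.750000), (ds/dtau, dt/dtau) = (-0.500000, 1.125000); Gamma_sss = 0.117647, Gamma_sst = 0.000000, Gamma_stt = 0.926471, Gamma_tss = 0.000000, Gamma_tst = -0.063492, Gamma_ttt = 0.000000; k1 = (-0.500000, 1.125000, -1.201976, -0.071429)
  k2: at (s, t) = (0.487500, -0.721875), (ds/dtau, dt/dtau) = (-0.530049, 1.123214); Gamma_sss = 0.115040, Gamma_sst = 0.000000, Gamma_stt = 0.906650, Gamma_tss = 0.000000, Gamma_tst = -0.061856, Gamma_ttt = 0.000000; k2 = (-0.530049, 1.123214, -1.176160, -0.073653)
  k3: at (s, t) = (0.486749, -0.721920), (ds/dtau, dt/dtau) = (-0.529404, 1.123159); Gamma_sss = 0.114883, Gamma_sst = 0.000000, Gamma_stt = 0.905451, Gamma_tss = 0.000000, Gamma_tst = -0.061758, Gamma_ttt = 0.000000; k3 = (-0.529404, 1.123159, -1.174412, -0.073443)
  k4: at (s, t) = (0.473530, -0.693842), (ds/dtau, dt/dtau) = (-0.558721, 1.121328); Gamma_sss = 0.112098, Gamma_sst = 0.000000, Gamma_stt = 0.884220, Gamma_tss = 0.000000, Gamma_tst = -0.060033, Gamma_ttt = 0.000000; k4 = (-0.558721, 1.121328, -1.146791, -0.075222)
  Y <- Y + (h/6)(k1 + 2k2 + 2k3 + k4): s = 0.4735, t = -0.6938, ds/dtau = -0.5587, dt/dtau = 1.1213
step 2:
  k1: at (s, t) = (0.473520, -0.693841), (ds/dtau, dt/dtau) = (-0.558749, 1.121326); Gamma_sss = 0.112096, Gamma_sst = 0.000000, Gamma_stt = 0.884204, Gamma_tss = 0.000000, Gamma_tst = -0.060031, Gamma_ttt = 0.000000; k1 = (-0.558749, 1.121326, -1.146770, -0.075224)
  k2: at (s, t) = (0.459551, -0.665808), (ds/dtau, dt/dtau) = (-0.587418, 1.119446); Gamma_sss = 0.109126, Gamma_sst = 0.000000, Gamma_stt = 0.861487, Gamma_tss = 0.000000, Gamma_tst = -0.058212, Gamma_ttt = 0.000000; k2 = (-0.587418, 1.119446, -1.117235, -0.076559)
  k3: at (s, t) = (0.458834, -0.665855), (ds/dtau, dt/dtau) = (-0.586680, 1.119412); Gamma_sss = 0.108973, Gamma_sst = 0.000000, Gamma_stt = 0.860314, Gamma_tss = 0.000000, Gamma_tst = -0.058119, Gamma_ttt = 0.000000; k3 = (-0.586680, 1.119412, -1.115553, -0.076338)
  k4: at (s, t) = (0.444186, -0.637870), (ds/dtau, dt/dtau) = (-0.614527, 1.117509); Gamma_sss = 0.105827, Gamma_sst = 0.000000, Gamma_stt = 0.836172, Gamma_tss = 0.000000, Gamma_tst = -0.056216, Gamma_ttt = 0.000000; k4 = (-0.614527, 1.117509, -1.084200, -0.077212)
  Y <- Y + (h/6)(k1 + 2k2 + 2k3 + k4): s = 0.4442, t = -0.6379, ds/dtau = -0.6146, dt/dtau = 1.1175
step 3:
  k1: at (s, t) = (0.444174, -0.637870), (ds/dtau, dt/dtau) = (-0.614554, 1.117508); Gamma_sss = 0.105824, Gamma_sst = 0.000000, Gamma_stt = 0.836153, Gamma_tss = 0.000000, Gamma_tst = -0.056215, Gamma_ttt = 0.000000; k1 = (-0.614554, 1.117508, -1.084175, -0.077213)
  k2: at (s, t) = (0.428810, -0.609932), (ds/dtau, dt/dtau) = (-0.641658, 1.115577); Gamma_sss = 0.102491, Gamma_sst = 0.000000, Gamma_stt = 0.810506, Gamma_tss = 0.000000, Gamma_tst = -0.054224, Gamma_ttt = 0.000000; k2 = (-0.641658, 1.115577, -1.050883, -0.077630)
  k3: at (s, t) = (0.428133, -0.609980), (ds/dtau, dt/dtau) = (-0.640826, 1.115567); Gamma_sss = 0.102343, Gamma_sst = 0.000000, Gamma_stt = 0.809367, Gamma_tss = 0.000000, Gamma_tst = -0.054137, Gamma_ttt = 0.000000; k3 = (-0.640826, 1.115567, -1.049277, -0.077403)
  k4: at (s, t) = (0.412133, -0.582091), (ds/dtau, dt/dtau) = (-0.667018, 1.113638); Gamma_sss = 0.098836, Gamma_sst = 0.000000, Gamma_stt = 0.782297, Gamma_tss = 0.000000, Gamma_tst = -0.052069, Gamma_ttt = 0.000000; k4 = (-0.667018, 1.113638, -1.014169, -0.077356)
  Y <- Y + (h/6)(k1 + 2k2 + 2k3 + k4): s = 0.4121, t = -0.5821, ds/dtau = -0.6670, dt/dtau = 1.1136
step 4:
  k1: at (s, t) = (0.412120, -0.582091), (ds/dtau, dt/dtau) = (-0.667043, 1.113636); Gamma_sss = 0.098833, Gamma_sst = 0.000000, Gamma_stt = 0.782274, Gamma_tss = 0.000000, Gamma_tst = -0.052068, Gamma_ttt = 0.000000; k1 = (-0.667043, 1.113636, -1.014140, -0.077356)
  k2: at (s, t) = (0.395444, -0.554250), (ds/dtau, dt/dtau) = (-0.692396, 1.111702); Gamma_sss = 0.095141, Gamma_sst = 0.000000, Gamma_stt = 0.753693, Gamma_tss = 0.000000, Gamma_tst = -0.049918, Gamma_ttt = 0.000000; k2 = (-0.692396, 1.111702, -0.977086, -0.076848)
  k3: at (s, t) = (0.394810, -0.554299), (ds/dtau, dt/dtau) = (-0.691470, 1.111715); Gamma_sss = 0.095000, Gamma_sst = 0.000000, Gamma_stt = 0.752599, Gamma_tss = 0.000000, Gamma_tst = -0.049837, Gamma_ttt = 0.000000; k3 = (-0.691470, 1.111715, -0.975567, -0.076621)
  k4: at (s, t) = (0.377546, -0.526505), (ds/dtau, dt/dtau) = (-0.715821, 1.109805); Gamma_sss = 0.091139, Gamma_sst = 0.000000, Gamma_stt = 0.722615, Gamma_tss = 0.000000, Gamma_tst = -0.047617, Gamma_ttt = 0.000000; k4 = (-0.715821, 1.109805, -0.936720, -0.075657)
  Y <- Y + (h/6)(k1 + 2k2 + 2k3 + k4): s = 0.3775, t = -0.5265, ds/dtau = -0.7158, dt/dtau = 1.1098

Answer: s = 0.3775, t = -0.5265, ds/dtau = -0.7158, dt/dtau = 1.1098
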